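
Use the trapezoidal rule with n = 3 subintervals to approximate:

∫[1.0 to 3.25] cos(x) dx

f(x) = cos(x)
a = 1.0, b = 3.25, n = 3
h = (b - a)/n = 0.750000

Trapezoidal rule: (h/2)[f(x₀) + 2f(x₁) + 2f(x₂) + ... + f(xₙ)]

x_0 = 1.0000, f(x_0) = 0.540302, coefficient = 1
x_1 = 1.7500, f(x_1) = -0.178246, coefficient = 2
x_2 = 2.5000, f(x_2) = -0.801144, coefficient = 2
x_3 = 3.2500, f(x_3) = -0.994130, coefficient = 1

I ≈ (0.750000/2) × -2.412607 = -0.904728
Exact value: -0.949666
Error: 0.044939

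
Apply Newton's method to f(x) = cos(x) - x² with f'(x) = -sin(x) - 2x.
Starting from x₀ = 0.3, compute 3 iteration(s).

f(x) = cos(x) - x²
f'(x) = -sin(x) - 2x
x₀ = 0.3

Newton-Raphson formula: x_{n+1} = x_n - f(x_n)/f'(x_n)

Iteration 1:
  f(0.300000) = 0.865336
  f'(0.300000) = -0.895520
  x_1 = 0.300000 - 0.865336/(-0.895520) = 1.266295
Iteration 2:
  f(1.266295) = -1.303685
  f'(1.266295) = -3.486586
  x_2 = 1.266295 - (-1.303685)/(-3.486586) = 0.892380
Iteration 3:
  f(0.892380) = -0.168782
  f'(0.892380) = -2.563329
  x_3 = 0.892380 - (-0.168782)/(-2.563329) = 0.826535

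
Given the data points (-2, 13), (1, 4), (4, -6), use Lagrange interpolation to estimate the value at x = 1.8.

Lagrange interpolation formula:
P(x) = Σ yᵢ × Lᵢ(x)
where Lᵢ(x) = Π_{j≠i} (x - xⱼ)/(xᵢ - xⱼ)

L_0(1.8) = (1.8 - 1)/(-2 - 1) × (1.8 - 4)/(-2 - 4) = -0.097778
L_1(1.8) = (1.8 - (-2))/(1 - (-2)) × (1.8 - 4)/(1 - 4) = 0.928889
L_2(1.8) = (1.8 - (-2))/(4 - (-2)) × (1.8 - 1)/(4 - 1) = 0.168889

P(1.8) = 13×L_0(1.8) + 4×L_1(1.8) + (-6)×L_2(1.8)
P(1.8) = 1.431111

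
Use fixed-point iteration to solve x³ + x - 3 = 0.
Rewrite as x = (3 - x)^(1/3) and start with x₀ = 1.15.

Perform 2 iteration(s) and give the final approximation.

Equation: x³ + x - 3 = 0
Fixed-point form: x = (3 - x)^(1/3)
x₀ = 1.15

x_1 = g(1.150000) = 1.227601
x_2 = g(1.227601) = 1.210191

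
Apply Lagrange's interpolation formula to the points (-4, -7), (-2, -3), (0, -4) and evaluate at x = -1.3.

Lagrange interpolation formula:
P(x) = Σ yᵢ × Lᵢ(x)
where Lᵢ(x) = Π_{j≠i} (x - xⱼ)/(xᵢ - xⱼ)

L_0(-1.3) = (-1.3 - (-2))/(-4 - (-2)) × (-1.3 - 0)/(-4 - 0) = -0.113750
L_1(-1.3) = (-1.3 - (-4))/(-2 - (-4)) × (-1.3 - 0)/(-2 - 0) = 0.877500
L_2(-1.3) = (-1.3 - (-4))/(0 - (-4)) × (-1.3 - (-2))/(0 - (-2)) = 0.236250

P(-1.3) = (-7)×L_0(-1.3) + (-3)×L_1(-1.3) + (-4)×L_2(-1.3)
P(-1.3) = -2.781250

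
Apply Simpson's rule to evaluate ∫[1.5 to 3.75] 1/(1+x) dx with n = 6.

f(x) = 1/(1+x)
a = 1.5, b = 3.75, n = 6
h = (b - a)/n = 0.375000

Simpson's rule: (h/3)[f(x₀) + 4f(x₁) + 2f(x₂) + ... + f(xₙ)]

x_0 = 1.5000, f(x_0) = 0.400000, coefficient = 1
x_1 = 1.8750, f(x_1) = 0.347826, coefficient = 4
x_2 = 2.2500, f(x_2) = 0.307692, coefficient = 2
x_3 = 2.6250, f(x_3) = 0.275862, coefficient = 4
x_4 = 3.0000, f(x_4) = 0.250000, coefficient = 2
x_5 = 3.3750, f(x_5) = 0.228571, coefficient = 4
x_6 = 3.7500, f(x_6) = 0.210526, coefficient = 1

I ≈ (0.375000/3) × 5.134949 = 0.641869
Exact value: 0.641854
Error: 0.000015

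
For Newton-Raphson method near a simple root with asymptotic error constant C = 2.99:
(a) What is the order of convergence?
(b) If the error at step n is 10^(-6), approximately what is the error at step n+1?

(a) Newton-Raphson has quadratic (order 2) convergence near simple roots.
    This means |e_{n+1}| ≈ C|e_n|².

(b) With |e_n| = 10^(-6) and C = 2.99:
    |e_{n+1}| ≈ 2.99 × (10^(-6))² = 2.99 × 10^(-12)

(a) 2 (quadratic); (b) |e_{n+1}| ≈ 2.990e-12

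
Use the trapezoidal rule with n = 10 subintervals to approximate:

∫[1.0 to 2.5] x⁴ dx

f(x) = x⁴
a = 1.0, b = 2.5, n = 10
h = (b - a)/n = 0.150000

Trapezoidal rule: (h/2)[f(x₀) + 2f(x₁) + 2f(x₂) + ... + f(xₙ)]

x_0 = 1.0000, f(x_0) = 1.000000, coefficient = 1
x_1 = 1.1500, f(x_1) = 1.749006, coefficient = 2
x_2 = 1.3000, f(x_2) = 2.856100, coefficient = 2
x_3 = 1.4500, f(x_3) = 4.420506, coefficient = 2
x_4 = 1.6000, f(x_4) = 6.553600, coefficient = 2
x_5 = 1.7500, f(x_5) = 9.378906, coefficient = 2
x_6 = 1.9000, f(x_6) = 13.032100, coefficient = 2
x_7 = 2.0500, f(x_7) = 17.661006, coefficient = 2
x_8 = 2.2000, f(x_8) = 23.425600, coefficient = 2
x_9 = 2.3500, f(x_9) = 30.498006, coefficient = 2
x_10 = 2.5000, f(x_10) = 39.062500, coefficient = 1

I ≈ (0.150000/2) × 259.212162 = 19.440912
Exact value: 19.331250
Error: 0.109662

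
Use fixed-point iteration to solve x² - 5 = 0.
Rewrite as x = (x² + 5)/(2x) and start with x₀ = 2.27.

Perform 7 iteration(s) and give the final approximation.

Equation: x² - 5 = 0
Fixed-point form: x = (x² + 5)/(2x)
x₀ = 2.27

x_1 = g(2.270000) = 2.236322
x_2 = g(2.236322) = 2.236068
x_3 = g(2.236068) = 2.236068
x_4 = g(2.236068) = 2.236068
x_5 = g(2.236068) = 2.236068
x_6 = g(2.236068) = 2.236068
x_7 = g(2.236068) = 2.236068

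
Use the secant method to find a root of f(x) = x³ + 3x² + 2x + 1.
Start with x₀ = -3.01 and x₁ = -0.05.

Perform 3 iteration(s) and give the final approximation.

f(x) = x³ + 3x² + 2x + 1
x₀ = -3.01, x₁ = -0.05

Secant formula: x_{n+1} = x_n - f(x_n)(x_n - x_{n-1})/(f(x_n) - f(x_{n-1}))

Iteration 1:
  f(-3.010000) = -5.110601
  f(-0.050000) = 0.907375
  x_2 = -0.050000 - 0.907375×(-0.050000 - (-3.010000))/(0.907375 - (-5.110601))
       = -0.496301
Iteration 2:
  f(-0.050000) = 0.907375
  f(-0.496301) = 0.624096
  x_3 = -0.496301 - 0.624096×(-0.496301 - (-0.050000))/(0.624096 - 0.907375)
       = -1.479553
Iteration 3:
  f(-0.496301) = 0.624096
  f(-1.479553) = 1.369270
  x_4 = -1.479553 - 1.369270×(-1.479553 - (-0.496301))/(1.369270 - 0.624096)
       = 0.327189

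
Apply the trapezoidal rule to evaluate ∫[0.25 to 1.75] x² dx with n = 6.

f(x) = x²
a = 0.25, b = 1.75, n = 6
h = (b - a)/n = 0.250000

Trapezoidal rule: (h/2)[f(x₀) + 2f(x₁) + 2f(x₂) + ... + f(xₙ)]

x_0 = 0.2500, f(x_0) = 0.062500, coefficient = 1
x_1 = 0.5000, f(x_1) = 0.250000, coefficient = 2
x_2 = 0.7500, f(x_2) = 0.562500, coefficient = 2
x_3 = 1.0000, f(x_3) = 1.000000, coefficient = 2
x_4 = 1.2500, f(x_4) = 1.562500, coefficient = 2
x_5 = 1.5000, f(x_5) = 2.250000, coefficient = 2
x_6 = 1.7500, f(x_6) = 3.062500, coefficient = 1

I ≈ (0.250000/2) × 14.375000 = 1.796875
Exact value: 1.781250
Error: 0.015625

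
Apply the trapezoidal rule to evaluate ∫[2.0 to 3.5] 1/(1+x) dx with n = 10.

f(x) = 1/(1+x)
a = 2.0, b = 3.5, n = 10
h = (b - a)/n = 0.150000

Trapezoidal rule: (h/2)[f(x₀) + 2f(x₁) + 2f(x₂) + ... + f(xₙ)]

x_0 = 2.0000, f(x_0) = 0.333333, coefficient = 1
x_1 = 2.1500, f(x_1) = 0.317460, coefficient = 2
x_2 = 2.3000, f(x_2) = 0.303030, coefficient = 2
x_3 = 2.4500, f(x_3) = 0.289855, coefficient = 2
x_4 = 2.6000, f(x_4) = 0.277778, coefficient = 2
x_5 = 2.7500, f(x_5) = 0.266667, coefficient = 2
x_6 = 2.9000, f(x_6) = 0.256410, coefficient = 2
x_7 = 3.0500, f(x_7) = 0.246914, coefficient = 2
x_8 = 3.2000, f(x_8) = 0.238095, coefficient = 2
x_9 = 3.3500, f(x_9) = 0.229885, coefficient = 2
x_10 = 3.5000, f(x_10) = 0.222222, coefficient = 1

I ≈ (0.150000/2) × 5.407744 = 0.405581
Exact value: 0.405465
Error: 0.000116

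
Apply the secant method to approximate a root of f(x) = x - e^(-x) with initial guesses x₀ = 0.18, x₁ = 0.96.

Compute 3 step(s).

f(x) = x - e^(-x)
x₀ = 0.18, x₁ = 0.96

Secant formula: x_{n+1} = x_n - f(x_n)(x_n - x_{n-1})/(f(x_n) - f(x_{n-1}))

Iteration 1:
  f(0.180000) = -0.655270
  f(0.960000) = 0.577107
  x_2 = 0.960000 - 0.577107×(0.960000 - 0.180000)/(0.577107 - (-0.655270))
       = 0.594736
Iteration 2:
  f(0.960000) = 0.577107
  f(0.594736) = 0.043027
  x_3 = 0.594736 - 0.043027×(0.594736 - 0.960000)/(0.043027 - 0.577107)
       = 0.565309
Iteration 3:
  f(0.594736) = 0.043027
  f(0.565309) = -0.002876
  x_4 = 0.565309 - (-0.002876)×(0.565309 - 0.594736)/(-0.002876 - 0.043027)
       = 0.567152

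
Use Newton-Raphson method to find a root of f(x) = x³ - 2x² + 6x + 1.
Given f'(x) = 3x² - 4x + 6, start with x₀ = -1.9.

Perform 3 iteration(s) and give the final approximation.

f(x) = x³ - 2x² + 6x + 1
f'(x) = 3x² - 4x + 6
x₀ = -1.9

Newton-Raphson formula: x_{n+1} = x_n - f(x_n)/f'(x_n)

Iteration 1:
  f(-1.900000) = -24.479000
  f'(-1.900000) = 24.430000
  x_1 = -1.900000 - (-24.479000)/24.430000 = -0.897994
Iteration 2:
  f(-0.897994) = -6.724890
  f'(-0.897994) = 12.011158
  x_2 = -0.897994 - (-6.724890)/12.011158 = -0.338107
Iteration 3:
  f(-0.338107) = -1.295929
  f'(-0.338107) = 7.695379
  x_3 = -0.338107 - (-1.295929)/7.695379 = -0.169704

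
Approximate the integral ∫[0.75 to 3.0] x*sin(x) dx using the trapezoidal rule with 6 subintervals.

f(x) = x*sin(x)
a = 0.75, b = 3.0, n = 6
h = (b - a)/n = 0.375000

Trapezoidal rule: (h/2)[f(x₀) + 2f(x₁) + 2f(x₂) + ... + f(xₙ)]

x_0 = 0.7500, f(x_0) = 0.511229, coefficient = 1
x_1 = 1.1250, f(x_1) = 1.015051, coefficient = 2
x_2 = 1.5000, f(x_2) = 1.496242, coefficient = 2
x_3 = 1.8750, f(x_3) = 1.788911, coefficient = 2
x_4 = 2.2500, f(x_4) = 1.750665, coefficient = 2
x_5 = 2.6250, f(x_5) = 1.296541, coefficient = 2
x_6 = 3.0000, f(x_6) = 0.423360, coefficient = 1

I ≈ (0.375000/2) × 15.629409 = 2.930514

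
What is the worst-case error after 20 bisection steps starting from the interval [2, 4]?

Bisection error bound: |error| ≤ (b-a)/2^n
|error| ≤ (4 - 2)/2^20 = 2/2^20
|error| ≤ 0.0000019073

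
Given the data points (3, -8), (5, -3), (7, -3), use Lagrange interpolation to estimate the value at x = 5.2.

Lagrange interpolation formula:
P(x) = Σ yᵢ × Lᵢ(x)
where Lᵢ(x) = Π_{j≠i} (x - xⱼ)/(xᵢ - xⱼ)

L_0(5.2) = (5.2 - 5)/(3 - 5) × (5.2 - 7)/(3 - 7) = -0.045000
L_1(5.2) = (5.2 - 3)/(5 - 3) × (5.2 - 7)/(5 - 7) = 0.990000
L_2(5.2) = (5.2 - 3)/(7 - 3) × (5.2 - 5)/(7 - 5) = 0.055000

P(5.2) = (-8)×L_0(5.2) + (-3)×L_1(5.2) + (-3)×L_2(5.2)
P(5.2) = -2.775000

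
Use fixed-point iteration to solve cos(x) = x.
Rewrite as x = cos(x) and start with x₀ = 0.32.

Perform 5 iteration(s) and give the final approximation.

Equation: cos(x) = x
Fixed-point form: x = cos(x)
x₀ = 0.32

x_1 = g(0.320000) = 0.949235
x_2 = g(0.949235) = 0.582305
x_3 = g(0.582305) = 0.835197
x_4 = g(0.835197) = 0.671031
x_5 = g(0.671031) = 0.783181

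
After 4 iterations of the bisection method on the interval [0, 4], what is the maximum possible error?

Bisection error bound: |error| ≤ (b-a)/2^n
|error| ≤ (4 - 0)/2^4 = 4/2^4
|error| ≤ 0.2500000000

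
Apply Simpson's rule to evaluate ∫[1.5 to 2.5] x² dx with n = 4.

f(x) = x²
a = 1.5, b = 2.5, n = 4
h = (b - a)/n = 0.250000

Simpson's rule: (h/3)[f(x₀) + 4f(x₁) + 2f(x₂) + ... + f(xₙ)]

x_0 = 1.5000, f(x_0) = 2.250000, coefficient = 1
x_1 = 1.7500, f(x_1) = 3.062500, coefficient = 4
x_2 = 2.0000, f(x_2) = 4.000000, coefficient = 2
x_3 = 2.2500, f(x_3) = 5.062500, coefficient = 4
x_4 = 2.5000, f(x_4) = 6.250000, coefficient = 1

I ≈ (0.250000/3) × 49.000000 = 4.083333
Exact value: 4.083333
Error: 0.000000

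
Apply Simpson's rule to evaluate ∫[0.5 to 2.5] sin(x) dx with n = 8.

f(x) = sin(x)
a = 0.5, b = 2.5, n = 8
h = (b - a)/n = 0.250000

Simpson's rule: (h/3)[f(x₀) + 4f(x₁) + 2f(x₂) + ... + f(xₙ)]

x_0 = 0.5000, f(x_0) = 0.479426, coefficient = 1
x_1 = 0.7500, f(x_1) = 0.681639, coefficient = 4
x_2 = 1.0000, f(x_2) = 0.841471, coefficient = 2
x_3 = 1.2500, f(x_3) = 0.948985, coefficient = 4
x_4 = 1.5000, f(x_4) = 0.997495, coefficient = 2
x_5 = 1.7500, f(x_5) = 0.983986, coefficient = 4
x_6 = 2.0000, f(x_6) = 0.909297, coefficient = 2
x_7 = 2.2500, f(x_7) = 0.778073, coefficient = 4
x_8 = 2.5000, f(x_8) = 0.598472, coefficient = 1

I ≈ (0.250000/3) × 20.145155 = 1.678763
Exact value: 1.678726
Error: 0.000037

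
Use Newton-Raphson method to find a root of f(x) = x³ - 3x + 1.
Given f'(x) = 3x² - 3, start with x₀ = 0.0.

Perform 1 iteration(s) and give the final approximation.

f(x) = x³ - 3x + 1
f'(x) = 3x² - 3
x₀ = 0.0

Newton-Raphson formula: x_{n+1} = x_n - f(x_n)/f'(x_n)

Iteration 1:
  f(0.000000) = 1.000000
  f'(0.000000) = -3.000000
  x_1 = 0.000000 - 1.000000/(-3.000000) = 0.333333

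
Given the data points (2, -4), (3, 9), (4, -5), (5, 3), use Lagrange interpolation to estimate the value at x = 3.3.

Lagrange interpolation formula:
P(x) = Σ yᵢ × Lᵢ(x)
where Lᵢ(x) = Π_{j≠i} (x - xⱼ)/(xᵢ - xⱼ)

L_0(3.3) = (3.3 - 3)/(2 - 3) × (3.3 - 4)/(2 - 4) × (3.3 - 5)/(2 - 5) = -0.059500
L_1(3.3) = (3.3 - 2)/(3 - 2) × (3.3 - 4)/(3 - 4) × (3.3 - 5)/(3 - 5) = 0.773500
L_2(3.3) = (3.3 - 2)/(4 - 2) × (3.3 - 3)/(4 - 3) × (3.3 - 5)/(4 - 5) = 0.331500
L_3(3.3) = (3.3 - 2)/(5 - 2) × (3.3 - 3)/(5 - 3) × (3.3 - 4)/(5 - 4) = -0.045500

P(3.3) = (-4)×L_0(3.3) + 9×L_1(3.3) + (-5)×L_2(3.3) + 3×L_3(3.3)
P(3.3) = 5.405500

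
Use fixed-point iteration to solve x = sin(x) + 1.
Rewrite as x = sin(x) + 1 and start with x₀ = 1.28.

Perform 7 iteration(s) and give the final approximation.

Equation: x = sin(x) + 1
Fixed-point form: x = sin(x) + 1
x₀ = 1.28

x_1 = g(1.280000) = 1.958016
x_2 = g(1.958016) = 1.925963
x_3 = g(1.925963) = 1.937589
x_4 = g(1.937589) = 1.933482
x_5 = g(1.933482) = 1.934947
x_6 = g(1.934947) = 1.934427
x_7 = g(1.934427) = 1.934612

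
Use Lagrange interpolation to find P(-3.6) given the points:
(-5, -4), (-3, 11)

Lagrange interpolation formula:
P(x) = Σ yᵢ × Lᵢ(x)
where Lᵢ(x) = Π_{j≠i} (x - xⱼ)/(xᵢ - xⱼ)

L_0(-3.6) = (-3.6 - (-3))/(-5 - (-3)) = 0.300000
L_1(-3.6) = (-3.6 - (-5))/(-3 - (-5)) = 0.700000

P(-3.6) = (-4)×L_0(-3.6) + 11×L_1(-3.6)
P(-3.6) = 6.500000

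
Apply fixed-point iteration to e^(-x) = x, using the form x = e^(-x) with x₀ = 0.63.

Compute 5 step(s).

Equation: e^(-x) = x
Fixed-point form: x = e^(-x)
x₀ = 0.63

x_1 = g(0.630000) = 0.532592
x_2 = g(0.532592) = 0.587081
x_3 = g(0.587081) = 0.555948
x_4 = g(0.555948) = 0.573529
x_5 = g(0.573529) = 0.563533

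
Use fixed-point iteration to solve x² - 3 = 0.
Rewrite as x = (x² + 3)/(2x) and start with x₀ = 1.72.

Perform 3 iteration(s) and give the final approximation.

Equation: x² - 3 = 0
Fixed-point form: x = (x² + 3)/(2x)
x₀ = 1.72

x_1 = g(1.720000) = 1.732093
x_2 = g(1.732093) = 1.732051
x_3 = g(1.732051) = 1.732051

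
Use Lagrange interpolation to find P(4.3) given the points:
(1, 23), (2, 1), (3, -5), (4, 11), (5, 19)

Lagrange interpolation formula:
P(x) = Σ yᵢ × Lᵢ(x)
where Lᵢ(x) = Π_{j≠i} (x - xⱼ)/(xᵢ - xⱼ)

L_0(4.3) = (4.3 - 2)/(1 - 2) × (4.3 - 3)/(1 - 3) × (4.3 - 4)/(1 - 4) × (4.3 - 5)/(1 - 5) = -0.026162
L_1(4.3) = (4.3 - 1)/(2 - 1) × (4.3 - 3)/(2 - 3) × (4.3 - 4)/(2 - 4) × (4.3 - 5)/(2 - 5) = 0.150150
L_2(4.3) = (4.3 - 1)/(3 - 1) × (4.3 - 2)/(3 - 2) × (4.3 - 4)/(3 - 4) × (4.3 - 5)/(3 - 5) = -0.398475
L_3(4.3) = (4.3 - 1)/(4 - 1) × (4.3 - 2)/(4 - 2) × (4.3 - 3)/(4 - 3) × (4.3 - 5)/(4 - 5) = 1.151150
L_4(4.3) = (4.3 - 1)/(5 - 1) × (4.3 - 2)/(5 - 2) × (4.3 - 3)/(5 - 3) × (4.3 - 4)/(5 - 4) = 0.123337

P(4.3) = 23×L_0(4.3) + 1×L_1(4.3) + (-5)×L_2(4.3) + 11×L_3(4.3) + 19×L_4(4.3)
P(4.3) = 16.546850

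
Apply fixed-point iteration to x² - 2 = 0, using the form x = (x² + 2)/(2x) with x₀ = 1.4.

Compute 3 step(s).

Equation: x² - 2 = 0
Fixed-point form: x = (x² + 2)/(2x)
x₀ = 1.4

x_1 = g(1.400000) = 1.414286
x_2 = g(1.414286) = 1.414214
x_3 = g(1.414214) = 1.414214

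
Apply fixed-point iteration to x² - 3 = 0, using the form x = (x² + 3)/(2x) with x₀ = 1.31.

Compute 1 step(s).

Equation: x² - 3 = 0
Fixed-point form: x = (x² + 3)/(2x)
x₀ = 1.31

x_1 = g(1.310000) = 1.800038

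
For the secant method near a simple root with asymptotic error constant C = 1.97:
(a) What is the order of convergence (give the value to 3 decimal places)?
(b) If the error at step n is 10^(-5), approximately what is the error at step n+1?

(a) Secant method has superlinear convergence with order φ = (1+√5)/2 ≈ 1.618.
    This means |e_{n+1}| ≈ C|e_n|^1.618.

(b) With |e_n| = 10^(-5) and C = 1.97:
    |e_{n+1}| ≈ 1.97 × (10^(-5))^1.618 = 1.97 × 10^(-8.09)

(a) ≈ 1.618 (golden ratio); (b) |e_{n+1}| ≈ 1.601e-08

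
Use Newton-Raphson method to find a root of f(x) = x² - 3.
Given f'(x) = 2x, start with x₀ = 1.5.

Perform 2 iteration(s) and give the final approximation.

f(x) = x² - 3
f'(x) = 2x
x₀ = 1.5

Newton-Raphson formula: x_{n+1} = x_n - f(x_n)/f'(x_n)

Iteration 1:
  f(1.500000) = -0.750000
  f'(1.500000) = 3.000000
  x_1 = 1.500000 - (-0.750000)/3.000000 = 1.750000
Iteration 2:
  f(1.750000) = 0.062500
  f'(1.750000) = 3.500000
  x_2 = 1.750000 - 0.062500/3.500000 = 1.732143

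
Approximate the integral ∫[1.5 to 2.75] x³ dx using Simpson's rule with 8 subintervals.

f(x) = x³
a = 1.5, b = 2.75, n = 8
h = (b - a)/n = 0.156250

Simpson's rule: (h/3)[f(x₀) + 4f(x₁) + 2f(x₂) + ... + f(xₙ)]

x_0 = 1.5000, f(x_0) = 3.375000, coefficient = 1
x_1 = 1.6562, f(x_1) = 4.543365, coefficient = 4
x_2 = 1.8125, f(x_2) = 5.954346, coefficient = 2
x_3 = 1.9688, f(x_3) = 7.630829, coefficient = 4
x_4 = 2.1250, f(x_4) = 9.595703, coefficient = 2
x_5 = 2.2812, f(x_5) = 11.871857, coefficient = 4
x_6 = 2.4375, f(x_6) = 14.482178, coefficient = 2
x_7 = 2.5938, f(x_7) = 17.449554, coefficient = 4
x_8 = 2.7500, f(x_8) = 20.796875, coefficient = 1

I ≈ (0.156250/3) × 250.218750 = 13.032227
Exact value: 13.032227
Error: 0.000000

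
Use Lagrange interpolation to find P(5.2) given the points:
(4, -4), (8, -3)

Lagrange interpolation formula:
P(x) = Σ yᵢ × Lᵢ(x)
where Lᵢ(x) = Π_{j≠i} (x - xⱼ)/(xᵢ - xⱼ)

L_0(5.2) = (5.2 - 8)/(4 - 8) = 0.700000
L_1(5.2) = (5.2 - 4)/(8 - 4) = 0.300000

P(5.2) = (-4)×L_0(5.2) + (-3)×L_1(5.2)
P(5.2) = -3.700000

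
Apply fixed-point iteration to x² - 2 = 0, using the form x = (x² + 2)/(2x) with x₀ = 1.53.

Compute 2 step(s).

Equation: x² - 2 = 0
Fixed-point form: x = (x² + 2)/(2x)
x₀ = 1.53

x_1 = g(1.530000) = 1.418595
x_2 = g(1.418595) = 1.414220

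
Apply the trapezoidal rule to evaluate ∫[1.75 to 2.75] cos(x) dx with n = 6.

f(x) = cos(x)
a = 1.75, b = 2.75, n = 6
h = (b - a)/n = 0.166667

Trapezoidal rule: (h/2)[f(x₀) + 2f(x₁) + 2f(x₂) + ... + f(xₙ)]

x_0 = 1.7500, f(x_0) = -0.178246, coefficient = 1
x_1 = 1.9167, f(x_1) = -0.339016, coefficient = 2
x_2 = 2.0833, f(x_2) = -0.490390, coefficient = 2
x_3 = 2.2500, f(x_3) = -0.628174, coefficient = 2
x_4 = 2.4167, f(x_4) = -0.748549, coefficient = 2
x_5 = 2.5833, f(x_5) = -0.848178, coefficient = 2
x_6 = 2.7500, f(x_6) = -0.924302, coefficient = 1

I ≈ (0.166667/2) × -7.211160 = -0.600930
Exact value: -0.602325
Error: 0.001395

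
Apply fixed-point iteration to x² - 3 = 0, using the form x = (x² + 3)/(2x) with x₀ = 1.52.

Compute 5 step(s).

Equation: x² - 3 = 0
Fixed-point form: x = (x² + 3)/(2x)
x₀ = 1.52

x_1 = g(1.520000) = 1.746842
x_2 = g(1.746842) = 1.732113
x_3 = g(1.732113) = 1.732051
x_4 = g(1.732051) = 1.732051
x_5 = g(1.732051) = 1.732051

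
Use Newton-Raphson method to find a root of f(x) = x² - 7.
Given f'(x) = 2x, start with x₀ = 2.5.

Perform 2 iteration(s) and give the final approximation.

f(x) = x² - 7
f'(x) = 2x
x₀ = 2.5

Newton-Raphson formula: x_{n+1} = x_n - f(x_n)/f'(x_n)

Iteration 1:
  f(2.500000) = -0.750000
  f'(2.500000) = 5.000000
  x_1 = 2.500000 - (-0.750000)/5.000000 = 2.650000
Iteration 2:
  f(2.650000) = 0.022500
  f'(2.650000) = 5.300000
  x_2 = 2.650000 - 0.022500/5.300000 = 2.645755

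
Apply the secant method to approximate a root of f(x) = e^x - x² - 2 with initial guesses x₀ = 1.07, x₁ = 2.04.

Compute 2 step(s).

f(x) = e^x - x² - 2
x₀ = 1.07, x₁ = 2.04

Secant formula: x_{n+1} = x_n - f(x_n)(x_n - x_{n-1})/(f(x_n) - f(x_{n-1}))

Iteration 1:
  f(1.070000) = -0.229521
  f(2.040000) = 1.529009
  x_2 = 2.040000 - 1.529009×(2.040000 - 1.070000)/(1.529009 - (-0.229521))
       = 1.196603
Iteration 2:
  f(2.040000) = 1.529009
  f(1.196603) = -0.123001
  x_3 = 1.196603 - (-0.123001)×(1.196603 - 2.040000)/(-0.123001 - 1.529009)
       = 1.259398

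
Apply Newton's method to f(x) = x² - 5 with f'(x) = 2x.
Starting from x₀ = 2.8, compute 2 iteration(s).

f(x) = x² - 5
f'(x) = 2x
x₀ = 2.8

Newton-Raphson formula: x_{n+1} = x_n - f(x_n)/f'(x_n)

Iteration 1:
  f(2.800000) = 2.840000
  f'(2.800000) = 5.600000
  x_1 = 2.800000 - 2.840000/5.600000 = 2.292857
Iteration 2:
  f(2.292857) = 0.257194
  f'(2.292857) = 4.585714
  x_2 = 2.292857 - 0.257194/4.585714 = 2.236771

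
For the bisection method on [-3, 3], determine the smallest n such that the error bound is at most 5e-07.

We need (b-a)/2^n ≤ 5e-07
(3 - (-3))/2^n ≤ 5e-07
6/2^n ≤ 5e-07
2^n ≥ 12000000
n ≥ log₂(12000000) = 23.52
n ≥ 24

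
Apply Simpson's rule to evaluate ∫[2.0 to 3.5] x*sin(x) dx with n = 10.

f(x) = x*sin(x)
a = 2.0, b = 3.5, n = 10
h = (b - a)/n = 0.150000

Simpson's rule: (h/3)[f(x₀) + 4f(x₁) + 2f(x₂) + ... + f(xₙ)]

x_0 = 2.0000, f(x_0) = 1.818595, coefficient = 1
x_1 = 2.1500, f(x_1) = 1.799332, coefficient = 4
x_2 = 2.3000, f(x_2) = 1.715122, coefficient = 2
x_3 = 2.4500, f(x_3) = 1.562524, coefficient = 4
x_4 = 2.6000, f(x_4) = 1.340304, coefficient = 2
x_5 = 2.7500, f(x_5) = 1.049568, coefficient = 4
x_6 = 2.9000, f(x_6) = 0.693823, coefficient = 2
x_7 = 3.0500, f(x_7) = 0.278967, coefficient = 4
x_8 = 3.2000, f(x_8) = -0.186797, coefficient = 2
x_9 = 3.3500, f(x_9) = -0.693122, coefficient = 4
x_10 = 3.5000, f(x_10) = -1.227741, coefficient = 1

I ≈ (0.150000/3) × 23.704833 = 1.185242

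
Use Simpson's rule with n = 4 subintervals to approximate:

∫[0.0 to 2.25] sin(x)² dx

f(x) = sin(x)²
a = 0.0, b = 2.25, n = 4
h = (b - a)/n = 0.562500

Simpson's rule: (h/3)[f(x₀) + 4f(x₁) + 2f(x₂) + ... + f(xₙ)]

x_0 = 0.0000, f(x_0) = 0.000000, coefficient = 1
x_1 = 0.5625, f(x_1) = 0.284412, coefficient = 4
x_2 = 1.1250, f(x_2) = 0.814087, coefficient = 2
x_3 = 1.6875, f(x_3) = 0.986442, coefficient = 4
x_4 = 2.2500, f(x_4) = 0.605398, coefficient = 1

I ≈ (0.562500/3) × 7.316986 = 1.371935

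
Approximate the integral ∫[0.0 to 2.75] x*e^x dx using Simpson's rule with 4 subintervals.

f(x) = x*e^x
a = 0.0, b = 2.75, n = 4
h = (b - a)/n = 0.687500

Simpson's rule: (h/3)[f(x₀) + 4f(x₁) + 2f(x₂) + ... + f(xₙ)]

x_0 = 0.0000, f(x_0) = 0.000000, coefficient = 1
x_1 = 0.6875, f(x_1) = 1.367257, coefficient = 4
x_2 = 1.3750, f(x_2) = 5.438230, coefficient = 2
x_3 = 2.0625, f(x_3) = 16.222819, coefficient = 4
x_4 = 2.7500, f(x_4) = 43.017238, coefficient = 1

I ≈ (0.687500/3) × 124.254003 = 28.474876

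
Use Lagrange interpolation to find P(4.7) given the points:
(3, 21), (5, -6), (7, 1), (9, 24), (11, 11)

Lagrange interpolation formula:
P(x) = Σ yᵢ × Lᵢ(x)
where Lᵢ(x) = Π_{j≠i} (x - xⱼ)/(xᵢ - xⱼ)

L_0(4.7) = (4.7 - 5)/(3 - 5) × (4.7 - 7)/(3 - 7) × (4.7 - 9)/(3 - 9) × (4.7 - 11)/(3 - 11) = 0.048677
L_1(4.7) = (4.7 - 3)/(5 - 3) × (4.7 - 7)/(5 - 7) × (4.7 - 9)/(5 - 9) × (4.7 - 11)/(5 - 11) = 1.103353
L_2(4.7) = (4.7 - 3)/(7 - 3) × (4.7 - 5)/(7 - 5) × (4.7 - 9)/(7 - 9) × (4.7 - 11)/(7 - 11) = -0.215873
L_3(4.7) = (4.7 - 3)/(9 - 3) × (4.7 - 5)/(9 - 5) × (4.7 - 7)/(9 - 7) × (4.7 - 11)/(9 - 11) = 0.076978
L_4(4.7) = (4.7 - 3)/(11 - 3) × (4.7 - 5)/(11 - 5) × (4.7 - 7)/(11 - 7) × (4.7 - 9)/(11 - 9) = -0.013135

P(4.7) = 21×L_0(4.7) + (-6)×L_1(4.7) + 1×L_2(4.7) + 24×L_3(4.7) + 11×L_4(4.7)
P(4.7) = -4.110780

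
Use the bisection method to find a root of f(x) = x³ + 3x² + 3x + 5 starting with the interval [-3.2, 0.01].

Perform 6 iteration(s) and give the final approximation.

f(x) = x³ + 3x² + 3x + 5
Initial interval: [-3.2, 0.01]

Iteration 1:
  c_1 = (-3.200000 + 0.010000)/2 = -1.595000
  f(c_1) = f(-1.595000) = 3.789355
  f(a) × f(c) < 0, new interval: [-3.200000, -1.595000]
Iteration 2:
  c_2 = (-3.200000 + (-1.595000))/2 = -2.397500
  f(c_2) = f(-2.397500) = 1.270674
  f(a) × f(c) < 0, new interval: [-3.200000, -2.397500]
Iteration 3:
  c_3 = (-3.200000 + (-2.397500))/2 = -2.798750
  f(c_3) = f(-2.798750) = -1.819858
  f(a) × f(c) ≥ 0, new interval: [-2.798750, -2.397500]
Iteration 4:
  c_4 = (-2.798750 + (-2.397500))/2 = -2.598125
  f(c_4) = f(-2.598125) = -0.081617
  f(a) × f(c) ≥ 0, new interval: [-2.598125, -2.397500]
Iteration 5:
  c_5 = (-2.598125 + (-2.397500))/2 = -2.497813
  f(c_5) = f(-2.497813) = 0.639744
  f(a) × f(c) < 0, new interval: [-2.598125, -2.497813]
Iteration 6:
  c_6 = (-2.598125 + (-2.497813))/2 = -2.547969
  f(c_6) = f(-2.547969) = 0.290746
  f(a) × f(c) < 0, new interval: [-2.598125, -2.547969]

After 6 iteration(s), the approximation is c_6 = -2.547969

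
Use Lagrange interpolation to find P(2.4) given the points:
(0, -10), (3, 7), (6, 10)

Lagrange interpolation formula:
P(x) = Σ yᵢ × Lᵢ(x)
where Lᵢ(x) = Π_{j≠i} (x - xⱼ)/(xᵢ - xⱼ)

L_0(2.4) = (2.4 - 3)/(0 - 3) × (2.4 - 6)/(0 - 6) = 0.120000
L_1(2.4) = (2.4 - 0)/(3 - 0) × (2.4 - 6)/(3 - 6) = 0.960000
L_2(2.4) = (2.4 - 0)/(6 - 0) × (2.4 - 3)/(6 - 3) = -0.080000

P(2.4) = (-10)×L_0(2.4) + 7×L_1(2.4) + 10×L_2(2.4)
P(2.4) = 4.720000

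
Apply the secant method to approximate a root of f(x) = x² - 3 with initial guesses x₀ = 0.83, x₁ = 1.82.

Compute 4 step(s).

f(x) = x² - 3
x₀ = 0.83, x₁ = 1.82

Secant formula: x_{n+1} = x_n - f(x_n)(x_n - x_{n-1})/(f(x_n) - f(x_{n-1}))

Iteration 1:
  f(0.830000) = -2.311100
  f(1.820000) = 0.312400
  x_2 = 1.820000 - 0.312400×(1.820000 - 0.830000)/(0.312400 - (-2.311100))
       = 1.702113
Iteration 2:
  f(1.820000) = 0.312400
  f(1.702113) = -0.102811
  x_3 = 1.702113 - (-0.102811)×(1.702113 - 1.820000)/(-0.102811 - 0.312400)
       = 1.731303
Iteration 3:
  f(1.702113) = -0.102811
  f(1.731303) = -0.002589
  x_4 = 1.731303 - (-0.002589)×(1.731303 - 1.702113)/(-0.002589 - (-0.102811))
       = 1.732057
Iteration 4:
  f(1.731303) = -0.002589
  f(1.732057) = 0.000023
  x_5 = 1.732057 - 0.000023×(1.732057 - 1.731303)/(0.000023 - (-0.002589))
       = 1.732051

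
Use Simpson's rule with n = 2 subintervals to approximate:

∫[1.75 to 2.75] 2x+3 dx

f(x) = 2x+3
a = 1.75, b = 2.75, n = 2
h = (b - a)/n = 0.500000

Simpson's rule: (h/3)[f(x₀) + 4f(x₁) + 2f(x₂) + ... + f(xₙ)]

x_0 = 1.7500, f(x_0) = 6.500000, coefficient = 1
x_1 = 2.2500, f(x_1) = 7.500000, coefficient = 4
x_2 = 2.7500, f(x_2) = 8.500000, coefficient = 1

I ≈ (0.500000/3) × 45.000000 = 7.500000
Exact value: 7.500000
Error: 0.000000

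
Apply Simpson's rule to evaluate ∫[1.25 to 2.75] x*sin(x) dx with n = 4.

f(x) = x*sin(x)
a = 1.25, b = 2.75, n = 4
h = (b - a)/n = 0.375000

Simpson's rule: (h/3)[f(x₀) + 4f(x₁) + 2f(x₂) + ... + f(xₙ)]

x_0 = 1.2500, f(x_0) = 1.186231, coefficient = 1
x_1 = 1.6250, f(x_1) = 1.622613, coefficient = 4
x_2 = 2.0000, f(x_2) = 1.818595, coefficient = 2
x_3 = 2.3750, f(x_3) = 1.647502, coefficient = 4
x_4 = 2.7500, f(x_4) = 1.049568, coefficient = 1

I ≈ (0.375000/3) × 18.953450 = 2.369181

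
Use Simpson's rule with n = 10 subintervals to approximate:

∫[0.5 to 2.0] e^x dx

f(x) = e^x
a = 0.5, b = 2.0, n = 10
h = (b - a)/n = 0.150000

Simpson's rule: (h/3)[f(x₀) + 4f(x₁) + 2f(x₂) + ... + f(xₙ)]

x_0 = 0.5000, f(x_0) = 1.648721, coefficient = 1
x_1 = 0.6500, f(x_1) = 1.915541, coefficient = 4
x_2 = 0.8000, f(x_2) = 2.225541, coefficient = 2
x_3 = 0.9500, f(x_3) = 2.585710, coefficient = 4
x_4 = 1.1000, f(x_4) = 3.004166, coefficient = 2
x_5 = 1.2500, f(x_5) = 3.490343, coefficient = 4
x_6 = 1.4000, f(x_6) = 4.055200, coefficient = 2
x_7 = 1.5500, f(x_7) = 4.711470, coefficient = 4
x_8 = 1.7000, f(x_8) = 5.473947, coefficient = 2
x_9 = 1.8500, f(x_9) = 6.359820, coefficient = 4
x_10 = 2.0000, f(x_10) = 7.389056, coefficient = 1

I ≈ (0.150000/3) × 114.807019 = 5.740351
Exact value: 5.740335
Error: 0.000016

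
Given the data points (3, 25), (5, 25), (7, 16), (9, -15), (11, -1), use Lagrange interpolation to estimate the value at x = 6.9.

Lagrange interpolation formula:
P(x) = Σ yᵢ × Lᵢ(x)
where Lᵢ(x) = Π_{j≠i} (x - xⱼ)/(xᵢ - xⱼ)

L_0(6.9) = (6.9 - 5)/(3 - 5) × (6.9 - 7)/(3 - 7) × (6.9 - 9)/(3 - 9) × (6.9 - 11)/(3 - 11) = -0.004260
L_1(6.9) = (6.9 - 3)/(5 - 3) × (6.9 - 7)/(5 - 7) × (6.9 - 9)/(5 - 9) × (6.9 - 11)/(5 - 11) = 0.034978
L_2(6.9) = (6.9 - 3)/(7 - 3) × (6.9 - 5)/(7 - 5) × (6.9 - 9)/(7 - 9) × (6.9 - 11)/(7 - 11) = 0.996877
L_3(6.9) = (6.9 - 3)/(9 - 3) × (6.9 - 5)/(9 - 5) × (6.9 - 7)/(9 - 7) × (6.9 - 11)/(9 - 11) = -0.031647
L_4(6.9) = (6.9 - 3)/(11 - 3) × (6.9 - 5)/(11 - 5) × (6.9 - 7)/(11 - 7) × (6.9 - 9)/(11 - 9) = 0.004052

P(6.9) = 25×L_0(6.9) + 25×L_1(6.9) + 16×L_2(6.9) + (-15)×L_3(6.9) + (-1)×L_4(6.9)
P(6.9) = 17.188625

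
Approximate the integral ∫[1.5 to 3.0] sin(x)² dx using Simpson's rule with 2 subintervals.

f(x) = sin(x)²
a = 1.5, b = 3.0, n = 2
h = (b - a)/n = 0.750000

Simpson's rule: (h/3)[f(x₀) + 4f(x₁) + 2f(x₂) + ... + f(xₙ)]

x_0 = 1.5000, f(x_0) = 0.994996, coefficient = 1
x_1 = 2.2500, f(x_1) = 0.605398, coefficient = 4
x_2 = 3.0000, f(x_2) = 0.019915, coefficient = 1

I ≈ (0.750000/3) × 3.436503 = 0.859126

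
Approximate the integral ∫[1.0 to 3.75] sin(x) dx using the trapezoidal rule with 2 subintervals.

f(x) = sin(x)
a = 1.0, b = 3.75, n = 2
h = (b - a)/n = 1.375000

Trapezoidal rule: (h/2)[f(x₀) + 2f(x₁) + 2f(x₂) + ... + f(xₙ)]

x_0 = 1.0000, f(x_0) = 0.841471, coefficient = 1
x_1 = 2.3750, f(x_1) = 0.693685, coefficient = 2
x_2 = 3.7500, f(x_2) = -0.571561, coefficient = 1

I ≈ (1.375000/2) × 1.657280 = 1.139380
Exact value: 1.360862
Error: 0.221482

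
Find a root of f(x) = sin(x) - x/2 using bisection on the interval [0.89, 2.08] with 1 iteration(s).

f(x) = sin(x) - x/2
Initial interval: [0.89, 2.08]

Iteration 1:
  c_1 = (0.890000 + 2.080000)/2 = 1.485000
  f(c_1) = f(1.485000) = 0.253822
  f(a) × f(c) ≥ 0, new interval: [1.485000, 2.080000]

After 1 iteration(s), the approximation is c_1 = 1.485000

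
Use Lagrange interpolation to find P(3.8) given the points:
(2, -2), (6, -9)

Lagrange interpolation formula:
P(x) = Σ yᵢ × Lᵢ(x)
where Lᵢ(x) = Π_{j≠i} (x - xⱼ)/(xᵢ - xⱼ)

L_0(3.8) = (3.8 - 6)/(2 - 6) = 0.550000
L_1(3.8) = (3.8 - 2)/(6 - 2) = 0.450000

P(3.8) = (-2)×L_0(3.8) + (-9)×L_1(3.8)
P(3.8) = -5.150000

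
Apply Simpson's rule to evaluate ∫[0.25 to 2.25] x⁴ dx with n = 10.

f(x) = x⁴
a = 0.25, b = 2.25, n = 10
h = (b - a)/n = 0.200000

Simpson's rule: (h/3)[f(x₀) + 4f(x₁) + 2f(x₂) + ... + f(xₙ)]

x_0 = 0.2500, f(x_0) = 0.003906, coefficient = 1
x_1 = 0.4500, f(x_1) = 0.041006, coefficient = 4
x_2 = 0.6500, f(x_2) = 0.178506, coefficient = 2
x_3 = 0.8500, f(x_3) = 0.522006, coefficient = 4
x_4 = 1.0500, f(x_4) = 1.215506, coefficient = 2
x_5 = 1.2500, f(x_5) = 2.441406, coefficient = 4
x_6 = 1.4500, f(x_6) = 4.420506, coefficient = 2
x_7 = 1.6500, f(x_7) = 7.412006, coefficient = 4
x_8 = 1.8500, f(x_8) = 11.713506, coefficient = 2
x_9 = 2.0500, f(x_9) = 17.661006, coefficient = 4
x_10 = 2.2500, f(x_10) = 25.628906, coefficient = 1

I ≈ (0.200000/3) × 172.998587 = 11.533239
Exact value: 11.532812
Error: 0.000427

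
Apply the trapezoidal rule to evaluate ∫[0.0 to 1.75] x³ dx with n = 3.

f(x) = x³
a = 0.0, b = 1.75, n = 3
h = (b - a)/n = 0.583333

Trapezoidal rule: (h/2)[f(x₀) + 2f(x₁) + 2f(x₂) + ... + f(xₙ)]

x_0 = 0.0000, f(x_0) = 0.000000, coefficient = 1
x_1 = 0.5833, f(x_1) = 0.198495, coefficient = 2
x_2 = 1.1667, f(x_2) = 1.587963, coefficient = 2
x_3 = 1.7500, f(x_3) = 5.359375, coefficient = 1

I ≈ (0.583333/2) × 8.932292 = 2.605252
Exact value: 2.344727
Error: 0.260525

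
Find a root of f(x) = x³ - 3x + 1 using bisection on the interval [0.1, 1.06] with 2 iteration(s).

f(x) = x³ - 3x + 1
Initial interval: [0.1, 1.06]

Iteration 1:
  c_1 = (0.100000 + 1.060000)/2 = 0.580000
  f(c_1) = f(0.580000) = -0.544888
  f(a) × f(c) < 0, new interval: [0.100000, 0.580000]
Iteration 2:
  c_2 = (0.100000 + 0.580000)/2 = 0.340000
  f(c_2) = f(0.340000) = 0.019304
  f(a) × f(c) ≥ 0, new interval: [0.340000, 0.580000]

After 2 iteration(s), the approximation is c_2 = 0.340000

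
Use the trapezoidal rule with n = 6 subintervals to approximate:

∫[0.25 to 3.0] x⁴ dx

f(x) = x⁴
a = 0.25, b = 3.0, n = 6
h = (b - a)/n = 0.458333

Trapezoidal rule: (h/2)[f(x₀) + 2f(x₁) + 2f(x₂) + ... + f(xₙ)]

x_0 = 0.2500, f(x_0) = 0.003906, coefficient = 1
x_1 = 0.7083, f(x_1) = 0.251739, coefficient = 2
x_2 = 1.1667, f(x_2) = 1.852623, coefficient = 2
x_3 = 1.6250, f(x_3) = 6.972900, coefficient = 2
x_4 = 2.0833, f(x_4) = 18.838011, coefficient = 2
x_5 = 2.5417, f(x_5) = 41.732497, coefficient = 2
x_6 = 3.0000, f(x_6) = 81.000000, coefficient = 1

I ≈ (0.458333/2) × 220.299449 = 50.485290
Exact value: 48.599805
Error: 1.885486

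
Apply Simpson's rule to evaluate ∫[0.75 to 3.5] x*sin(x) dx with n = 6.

f(x) = x*sin(x)
a = 0.75, b = 3.5, n = 6
h = (b - a)/n = 0.458333

Simpson's rule: (h/3)[f(x₀) + 4f(x₁) + 2f(x₂) + ... + f(xₙ)]

x_0 = 0.7500, f(x_0) = 0.511229, coefficient = 1
x_1 = 1.2083, f(x_1) = 1.129823, coefficient = 4
x_2 = 1.6667, f(x_2) = 1.659013, coefficient = 2
x_3 = 2.1250, f(x_3) = 1.806930, coefficient = 4
x_4 = 2.5833, f(x_4) = 1.368419, coefficient = 2
x_5 = 3.0417, f(x_5) = 0.303436, coefficient = 4
x_6 = 3.5000, f(x_6) = -1.227741, coefficient = 1

I ≈ (0.458333/3) × 18.299108 = 2.795697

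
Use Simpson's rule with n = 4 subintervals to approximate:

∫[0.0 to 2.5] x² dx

f(x) = x²
a = 0.0, b = 2.5, n = 4
h = (b - a)/n = 0.625000

Simpson's rule: (h/3)[f(x₀) + 4f(x₁) + 2f(x₂) + ... + f(xₙ)]

x_0 = 0.0000, f(x_0) = 0.000000, coefficient = 1
x_1 = 0.6250, f(x_1) = 0.390625, coefficient = 4
x_2 = 1.2500, f(x_2) = 1.562500, coefficient = 2
x_3 = 1.8750, f(x_3) = 3.515625, coefficient = 4
x_4 = 2.5000, f(x_4) = 6.250000, coefficient = 1

I ≈ (0.625000/3) × 25.000000 = 5.208333
Exact value: 5.208333
Error: 0.000000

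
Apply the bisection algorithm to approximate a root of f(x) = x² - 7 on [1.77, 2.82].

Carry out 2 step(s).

f(x) = x² - 7
Initial interval: [1.77, 2.82]

Iteration 1:
  c_1 = (1.770000 + 2.820000)/2 = 2.295000
  f(c_1) = f(2.295000) = -1.732975
  f(a) × f(c) ≥ 0, new interval: [2.295000, 2.820000]
Iteration 2:
  c_2 = (2.295000 + 2.820000)/2 = 2.557500
  f(c_2) = f(2.557500) = -0.459194
  f(a) × f(c) ≥ 0, new interval: [2.557500, 2.820000]

After 2 iteration(s), the approximation is c_2 = 2.557500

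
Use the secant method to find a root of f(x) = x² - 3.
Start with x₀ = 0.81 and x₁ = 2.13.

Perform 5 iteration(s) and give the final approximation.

f(x) = x² - 3
x₀ = 0.81, x₁ = 2.13

Secant formula: x_{n+1} = x_n - f(x_n)(x_n - x_{n-1})/(f(x_n) - f(x_{n-1}))

Iteration 1:
  f(0.810000) = -2.343900
  f(2.130000) = 1.536900
  x_2 = 2.130000 - 1.536900×(2.130000 - 0.810000)/(1.536900 - (-2.343900))
       = 1.607245
Iteration 2:
  f(2.130000) = 1.536900
  f(1.607245) = -0.416764
  x_3 = 1.607245 - (-0.416764)×(1.607245 - 2.130000)/(-0.416764 - 1.536900)
       = 1.718761
Iteration 3:
  f(1.607245) = -0.416764
  f(1.718761) = -0.045860
  x_4 = 1.718761 - (-0.045860)×(1.718761 - 1.607245)/(-0.045860 - (-0.416764))
       = 1.732549
Iteration 4:
  f(1.718761) = -0.045860
  f(1.732549) = 0.001728
  x_5 = 1.732549 - 0.001728×(1.732549 - 1.718761)/(0.001728 - (-0.045860))
       = 1.732049
Iteration 5:
  f(1.732549) = 0.001728
  f(1.732049) = -0.000007
  x_6 = 1.732049 - (-0.000007)×(1.732049 - 1.732549)/(-0.000007 - 0.001728)
       = 1.732051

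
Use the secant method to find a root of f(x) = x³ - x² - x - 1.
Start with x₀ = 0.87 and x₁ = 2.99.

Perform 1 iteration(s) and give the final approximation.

f(x) = x³ - x² - x - 1
x₀ = 0.87, x₁ = 2.99

Secant formula: x_{n+1} = x_n - f(x_n)(x_n - x_{n-1})/(f(x_n) - f(x_{n-1}))

Iteration 1:
  f(0.870000) = -1.968397
  f(2.990000) = 13.800799
  x_2 = 2.990000 - 13.800799×(2.990000 - 0.870000)/(13.800799 - (-1.968397))
       = 1.134630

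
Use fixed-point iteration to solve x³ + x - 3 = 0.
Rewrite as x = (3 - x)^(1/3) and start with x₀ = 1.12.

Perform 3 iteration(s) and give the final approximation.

Equation: x³ + x - 3 = 0
Fixed-point form: x = (3 - x)^(1/3)
x₀ = 1.12

x_1 = g(1.120000) = 1.234201
x_2 = g(1.234201) = 1.208687
x_3 = g(1.208687) = 1.214480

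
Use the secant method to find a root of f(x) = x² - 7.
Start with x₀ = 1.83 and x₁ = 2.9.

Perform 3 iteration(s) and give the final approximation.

f(x) = x² - 7
x₀ = 1.83, x₁ = 2.9

Secant formula: x_{n+1} = x_n - f(x_n)(x_n - x_{n-1})/(f(x_n) - f(x_{n-1}))

Iteration 1:
  f(1.830000) = -3.651100
  f(2.900000) = 1.410000
  x_2 = 2.900000 - 1.410000×(2.900000 - 1.830000)/(1.410000 - (-3.651100))
       = 2.601903
Iteration 2:
  f(2.900000) = 1.410000
  f(2.601903) = -0.230102
  x_3 = 2.601903 - (-0.230102)×(2.601903 - 2.900000)/(-0.230102 - 1.410000)
       = 2.643725
Iteration 3:
  f(2.601903) = -0.230102
  f(2.643725) = -0.010718
  x_4 = 2.643725 - (-0.010718)×(2.643725 - 2.601903)/(-0.010718 - (-0.230102))
       = 2.645768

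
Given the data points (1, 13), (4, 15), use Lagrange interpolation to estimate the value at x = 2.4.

Lagrange interpolation formula:
P(x) = Σ yᵢ × Lᵢ(x)
where Lᵢ(x) = Π_{j≠i} (x - xⱼ)/(xᵢ - xⱼ)

L_0(2.4) = (2.4 - 4)/(1 - 4) = 0.533333
L_1(2.4) = (2.4 - 1)/(4 - 1) = 0.466667

P(2.4) = 13×L_0(2.4) + 15×L_1(2.4)
P(2.4) = 13.933333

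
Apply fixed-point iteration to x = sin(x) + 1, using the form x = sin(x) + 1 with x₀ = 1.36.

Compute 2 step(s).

Equation: x = sin(x) + 1
Fixed-point form: x = sin(x) + 1
x₀ = 1.36

x_1 = g(1.360000) = 1.977865
x_2 = g(1.977865) = 1.918285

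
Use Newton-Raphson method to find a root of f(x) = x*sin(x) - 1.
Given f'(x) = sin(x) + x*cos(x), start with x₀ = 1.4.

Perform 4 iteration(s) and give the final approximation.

f(x) = x*sin(x) - 1
f'(x) = sin(x) + x*cos(x)
x₀ = 1.4

Newton-Raphson formula: x_{n+1} = x_n - f(x_n)/f'(x_n)

Iteration 1:
  f(1.400000) = 0.379630
  f'(1.400000) = 1.223404
  x_1 = 1.400000 - 0.379630/1.223404 = 1.089694
Iteration 2:
  f(1.089694) = -0.034002
  f'(1.089694) = 1.390749
  x_2 = 1.089694 - (-0.034002)/1.390749 = 1.114143
Iteration 3:
  f(1.114143) = -0.000020
  f'(1.114143) = 1.388811
  x_3 = 1.114143 - (-0.000020)/1.388811 = 1.114157
Iteration 4:
  f(1.114157) = 0.000000
  f'(1.114157) = 1.388809
  x_4 = 1.114157 - 0.000000/1.388809 = 1.114157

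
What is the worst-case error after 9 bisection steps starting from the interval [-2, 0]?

Bisection error bound: |error| ≤ (b-a)/2^n
|error| ≤ (0 - (-2))/2^9 = 2/2^9
|error| ≤ 0.0039062500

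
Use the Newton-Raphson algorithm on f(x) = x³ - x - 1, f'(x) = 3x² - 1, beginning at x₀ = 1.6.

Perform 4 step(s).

f(x) = x³ - x - 1
f'(x) = 3x² - 1
x₀ = 1.6

Newton-Raphson formula: x_{n+1} = x_n - f(x_n)/f'(x_n)

Iteration 1:
  f(1.600000) = 1.496000
  f'(1.600000) = 6.680000
  x_1 = 1.600000 - 1.496000/6.680000 = 1.376048
Iteration 2:
  f(1.376048) = 0.229510
  f'(1.376048) = 4.680524
  x_2 = 1.376048 - 0.229510/4.680524 = 1.327013
Iteration 3:
  f(1.327013) = 0.009808
  f'(1.327013) = 4.282890
  x_3 = 1.327013 - 0.009808/4.282890 = 1.324723
Iteration 4:
  f(1.324723) = 0.000021
  f'(1.324723) = 4.264672
  x_4 = 1.324723 - 0.000021/4.264672 = 1.324718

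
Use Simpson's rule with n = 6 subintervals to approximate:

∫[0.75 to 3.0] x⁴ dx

f(x) = x⁴
a = 0.75, b = 3.0, n = 6
h = (b - a)/n = 0.375000

Simpson's rule: (h/3)[f(x₀) + 4f(x₁) + 2f(x₂) + ... + f(xₙ)]

x_0 = 0.7500, f(x_0) = 0.316406, coefficient = 1
x_1 = 1.1250, f(x_1) = 1.601807, coefficient = 4
x_2 = 1.5000, f(x_2) = 5.062500, coefficient = 2
x_3 = 1.8750, f(x_3) = 12.359619, coefficient = 4
x_4 = 2.2500, f(x_4) = 25.628906, coefficient = 2
x_5 = 2.6250, f(x_5) = 47.480713, coefficient = 4
x_6 = 3.0000, f(x_6) = 81.000000, coefficient = 1

I ≈ (0.375000/3) × 388.467773 = 48.558472
Exact value: 48.552539
Error: 0.005933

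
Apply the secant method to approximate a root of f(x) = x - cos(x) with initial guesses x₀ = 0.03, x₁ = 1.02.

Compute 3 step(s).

f(x) = x - cos(x)
x₀ = 0.03, x₁ = 1.02

Secant formula: x_{n+1} = x_n - f(x_n)(x_n - x_{n-1})/(f(x_n) - f(x_{n-1}))

Iteration 1:
  f(0.030000) = -0.969550
  f(1.020000) = 0.496634
  x_2 = 1.020000 - 0.496634×(1.020000 - 0.030000)/(0.496634 - (-0.969550))
       = 0.684662
Iteration 2:
  f(1.020000) = 0.496634
  f(0.684662) = -0.089971
  x_3 = 0.684662 - (-0.089971)×(0.684662 - 1.020000)/(-0.089971 - 0.496634)
       = 0.736095
Iteration 3:
  f(0.684662) = -0.089971
  f(0.736095) = -0.005002
  x_4 = 0.736095 - (-0.005002)×(0.736095 - 0.684662)/(-0.005002 - (-0.089971))
       = 0.739122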